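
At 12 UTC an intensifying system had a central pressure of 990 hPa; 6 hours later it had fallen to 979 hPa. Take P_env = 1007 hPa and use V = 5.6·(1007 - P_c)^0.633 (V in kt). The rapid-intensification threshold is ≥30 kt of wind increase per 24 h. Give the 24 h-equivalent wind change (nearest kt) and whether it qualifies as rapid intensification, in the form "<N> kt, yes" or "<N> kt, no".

V₁: ΔP = 17, V ≈ 5.6 × 17^0.633 ≈ 33.66 kt.
V₂: ΔP = 28, V ≈ 5.6 × 28^0.633 ≈ 46.16 kt.
ΔV over 6 h = 12.50 kt → 24 h equivalent = 12.50 × 24/6 ≈ 50.00 kt.
50 kt ≥ 30 kt ⇒ rapid intensification.

50 kt, yes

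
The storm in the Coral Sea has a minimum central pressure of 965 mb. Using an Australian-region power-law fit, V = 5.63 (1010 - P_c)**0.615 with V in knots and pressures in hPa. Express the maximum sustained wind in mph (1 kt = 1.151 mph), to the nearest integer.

ΔP = 1010 − 965 = 45 mb.
V ≈ 5.63 × 45^0.615 = 5.63 × 10.393 ≈ 58.511 kt.
58.511 × 1.151 ≈ 67.35 mph → 67 mph.

67 mph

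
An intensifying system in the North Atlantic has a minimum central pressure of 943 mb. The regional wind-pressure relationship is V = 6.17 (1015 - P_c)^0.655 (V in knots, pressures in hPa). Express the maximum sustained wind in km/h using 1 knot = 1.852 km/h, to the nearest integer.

ΔP = 1015 − 943 = 72 mb.
V ≈ 6.17 × 72^0.655 = 6.17 × 16.465 ≈ 101.587 kt.
101.587 × 1.852 ≈ 188.14 km/h → 188 km/h.

188 km/h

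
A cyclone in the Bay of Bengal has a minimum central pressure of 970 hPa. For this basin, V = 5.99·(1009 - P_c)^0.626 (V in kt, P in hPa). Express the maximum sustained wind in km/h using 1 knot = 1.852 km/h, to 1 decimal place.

ΔP = 1009 − 970 = 39 hPa.
V ≈ 5.99 × 39^0.626 = 5.99 × 9.908 ≈ 59.352 kt.
59.352 × 1.852 ≈ 109.92 km/h → 109.9 km/h.

109.9 km/h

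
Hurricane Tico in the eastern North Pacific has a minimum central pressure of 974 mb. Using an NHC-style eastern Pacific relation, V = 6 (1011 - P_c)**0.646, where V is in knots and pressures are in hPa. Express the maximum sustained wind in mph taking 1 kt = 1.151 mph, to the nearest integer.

71 mph

ΔP = 1011 − 974 = 37 mb.
V ≈ 6 × 37^0.646 = 6 × 10.305 ≈ 61.831 kt.
61.831 × 1.151 ≈ 71.17 mph → 71 mph.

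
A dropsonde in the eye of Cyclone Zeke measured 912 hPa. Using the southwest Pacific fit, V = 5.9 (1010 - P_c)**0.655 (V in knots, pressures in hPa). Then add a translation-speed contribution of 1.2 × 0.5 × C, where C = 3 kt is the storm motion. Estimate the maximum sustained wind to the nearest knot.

ΔP = 1010 − 912 = 98 hPa.
98^0.655 ≈ 20.149.
V ≈ 5.9 × 20.149 ≈ 118.9 kt.
Translation term: 1.2 × 0.5 × 3 = 1.8 kt.
Corrected V ≈ 120.7 kt → 121 kt.

121 kt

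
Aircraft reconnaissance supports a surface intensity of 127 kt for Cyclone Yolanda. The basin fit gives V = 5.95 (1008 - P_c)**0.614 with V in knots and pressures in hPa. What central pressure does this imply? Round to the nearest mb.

862 mb

ΔP = (V / 5.95)^(1/0.614) = (127/5.95)^1.629.
127/5.95 = 21.345; 21.345^1.629 ≈ 146.20 mb.
P_c = 1008 − 146.20 = 861.80 ≈ 862 mb.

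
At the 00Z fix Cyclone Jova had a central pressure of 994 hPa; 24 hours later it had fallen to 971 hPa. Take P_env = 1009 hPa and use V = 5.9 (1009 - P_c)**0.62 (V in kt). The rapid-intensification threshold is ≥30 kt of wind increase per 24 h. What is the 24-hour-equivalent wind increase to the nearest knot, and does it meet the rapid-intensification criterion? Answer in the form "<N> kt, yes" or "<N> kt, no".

25 kt, no

V₁: ΔP = 15, V ≈ 5.9 × 15^0.62 ≈ 31.62 kt.
V₂: ΔP = 38, V ≈ 5.9 × 38^0.62 ≈ 56.28 kt.
ΔV over 24 h = 24.66 kt → 24 h equivalent = 24.66 × 24/24 ≈ 24.66 kt.
25 kt < 30 kt ⇒ not rapid intensification.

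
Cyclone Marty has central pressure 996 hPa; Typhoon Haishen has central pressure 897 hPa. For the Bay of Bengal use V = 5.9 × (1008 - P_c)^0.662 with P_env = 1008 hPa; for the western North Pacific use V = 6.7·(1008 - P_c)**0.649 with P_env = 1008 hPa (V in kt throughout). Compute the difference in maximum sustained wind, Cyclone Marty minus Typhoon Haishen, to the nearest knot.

-112 kt

Cyclone Marty: ΔP = 12; V ≈ 5.9 × 12^0.662 ≈ 30.57 kt.
Typhoon Haishen: ΔP = 111; V ≈ 6.7 × 111^0.649 ≈ 142.39 kt.
Difference ≈ 30.57 − 142.39 = -111.82 → -112 kt.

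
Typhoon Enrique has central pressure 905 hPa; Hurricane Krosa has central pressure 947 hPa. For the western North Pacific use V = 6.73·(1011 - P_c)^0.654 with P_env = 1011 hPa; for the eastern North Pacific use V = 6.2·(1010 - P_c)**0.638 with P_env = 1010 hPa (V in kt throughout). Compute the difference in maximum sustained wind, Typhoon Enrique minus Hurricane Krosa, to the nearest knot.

Typhoon Enrique: ΔP = 106; V ≈ 6.73 × 106^0.654 ≈ 142.09 kt.
Hurricane Krosa: ΔP = 63; V ≈ 6.2 × 63^0.638 ≈ 87.17 kt.
Difference ≈ 142.09 − 87.17 = 54.92 → 55 kt.

55 kt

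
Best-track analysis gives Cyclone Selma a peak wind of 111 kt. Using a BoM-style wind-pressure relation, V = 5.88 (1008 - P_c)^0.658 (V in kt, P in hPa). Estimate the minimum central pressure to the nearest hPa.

ΔP = (V / 5.88)^(1/0.658) = (111/5.88)^1.520.
111/5.88 = 18.878; 18.878^1.520 ≈ 86.92 hPa.
P_c = 1008 − 86.92 = 921.08 ≈ 921 hPa.

921 hPa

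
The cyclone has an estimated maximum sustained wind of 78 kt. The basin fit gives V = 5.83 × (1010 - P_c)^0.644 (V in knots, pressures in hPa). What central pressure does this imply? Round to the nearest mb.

954 mb

ΔP = (V / 5.83)^(1/0.644) = (78/5.83)^1.553.
78/5.83 = 13.379; 13.379^1.553 ≈ 56.12 mb.
P_c = 1010 − 56.12 = 953.88 ≈ 954 mb.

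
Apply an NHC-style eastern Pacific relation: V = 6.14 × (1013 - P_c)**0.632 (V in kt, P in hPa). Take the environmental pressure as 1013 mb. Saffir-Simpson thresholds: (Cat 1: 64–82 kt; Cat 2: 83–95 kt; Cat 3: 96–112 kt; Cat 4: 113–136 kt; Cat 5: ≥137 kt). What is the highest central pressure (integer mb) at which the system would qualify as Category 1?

Category 1 begins at V = 64 kt.
Required ΔP = (64/6.14)^(1/0.632) = 10.423^1.582 ≈ 40.81 mb.
P_c ≤ 1013 − 40.81 = 972.19, so the highest integer P_c is 972 mb.

972 mb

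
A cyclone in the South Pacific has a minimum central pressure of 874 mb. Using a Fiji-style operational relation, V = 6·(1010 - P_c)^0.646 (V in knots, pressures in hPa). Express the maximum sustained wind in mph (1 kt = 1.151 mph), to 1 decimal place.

ΔP = 1010 − 874 = 136 mb.
V ≈ 6 × 136^0.646 = 6 × 23.893 ≈ 143.356 kt.
143.356 × 1.151 ≈ 165.00 mph → 165.0 mph.

165.0 mph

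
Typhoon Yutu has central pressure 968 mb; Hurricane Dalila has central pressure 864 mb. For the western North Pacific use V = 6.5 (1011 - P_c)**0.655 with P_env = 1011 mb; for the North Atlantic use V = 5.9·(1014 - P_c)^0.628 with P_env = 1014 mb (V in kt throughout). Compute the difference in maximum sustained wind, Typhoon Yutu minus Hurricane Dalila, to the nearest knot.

-61 kt

Typhoon Yutu: ΔP = 43; V ≈ 6.5 × 43^0.655 ≈ 76.35 kt.
Hurricane Dalila: ΔP = 150; V ≈ 5.9 × 150^0.628 ≈ 137.23 kt.
Difference ≈ 76.35 − 137.23 = -60.88 → -61 kt.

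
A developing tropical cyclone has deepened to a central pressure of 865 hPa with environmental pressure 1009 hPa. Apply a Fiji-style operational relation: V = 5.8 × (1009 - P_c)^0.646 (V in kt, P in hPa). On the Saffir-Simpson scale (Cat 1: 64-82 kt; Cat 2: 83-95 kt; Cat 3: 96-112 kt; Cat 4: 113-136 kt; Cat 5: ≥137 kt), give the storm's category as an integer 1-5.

5

ΔP = 1009 − 865 = 144 hPa.
V ≈ 5.8 × 144^0.646 = 5.8 × 24.79 ≈ 144 kt.
144 kt falls in the Category 5 band.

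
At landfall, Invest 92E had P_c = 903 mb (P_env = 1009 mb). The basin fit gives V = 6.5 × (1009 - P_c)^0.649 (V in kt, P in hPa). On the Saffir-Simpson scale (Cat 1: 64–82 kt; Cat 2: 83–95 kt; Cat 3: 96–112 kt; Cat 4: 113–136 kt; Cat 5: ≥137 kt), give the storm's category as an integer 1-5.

ΔP = 1009 − 903 = 106 mb.
V ≈ 6.5 × 106^0.649 = 6.5 × 20.63 ≈ 134 kt.
134 kt falls in the Category 4 band.

4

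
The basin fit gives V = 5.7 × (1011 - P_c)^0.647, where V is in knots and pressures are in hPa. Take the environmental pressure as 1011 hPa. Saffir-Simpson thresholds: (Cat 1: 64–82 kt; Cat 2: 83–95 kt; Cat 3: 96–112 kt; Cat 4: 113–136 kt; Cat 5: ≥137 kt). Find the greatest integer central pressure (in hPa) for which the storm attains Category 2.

948 hPa

Category 2 begins at V = 83 kt.
Required ΔP = (83/5.7)^(1/0.647) = 14.561^1.546 ≈ 62.78 hPa.
P_c ≤ 1011 − 62.78 = 948.22, so the highest integer P_c is 948 hPa.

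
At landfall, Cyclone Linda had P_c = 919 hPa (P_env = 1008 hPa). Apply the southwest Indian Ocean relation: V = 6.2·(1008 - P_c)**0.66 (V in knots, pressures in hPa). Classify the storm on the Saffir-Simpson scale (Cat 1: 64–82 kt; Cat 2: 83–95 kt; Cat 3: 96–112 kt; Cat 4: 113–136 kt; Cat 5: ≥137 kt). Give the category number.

4

ΔP = 1008 − 919 = 89 hPa.
V ≈ 6.2 × 89^0.66 = 6.2 × 19.35 ≈ 120 kt.
120 kt falls in the Category 4 band.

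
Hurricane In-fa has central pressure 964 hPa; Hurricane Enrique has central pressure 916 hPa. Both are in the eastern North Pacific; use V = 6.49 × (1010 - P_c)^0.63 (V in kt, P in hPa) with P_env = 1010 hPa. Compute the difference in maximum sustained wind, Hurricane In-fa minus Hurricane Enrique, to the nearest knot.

-41 kt

Hurricane In-fa: ΔP = 46; V ≈ 6.49 × 46^0.63 ≈ 72.41 kt.
Hurricane Enrique: ΔP = 94; V ≈ 6.49 × 94^0.63 ≈ 113.58 kt.
Difference ≈ 72.41 − 113.58 = -41.17 → -41 kt.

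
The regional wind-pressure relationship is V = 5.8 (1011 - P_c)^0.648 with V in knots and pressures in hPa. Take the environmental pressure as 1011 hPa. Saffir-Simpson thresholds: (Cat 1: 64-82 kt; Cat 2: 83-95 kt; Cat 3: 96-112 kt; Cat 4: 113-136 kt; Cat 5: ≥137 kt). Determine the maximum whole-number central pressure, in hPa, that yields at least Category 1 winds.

970 hPa

Category 1 begins at V = 64 kt.
Required ΔP = (64/5.8)^(1/0.648) = 11.034^1.543 ≈ 40.66 hPa.
P_c ≤ 1011 − 40.66 = 970.34, so the highest integer P_c is 970 hPa.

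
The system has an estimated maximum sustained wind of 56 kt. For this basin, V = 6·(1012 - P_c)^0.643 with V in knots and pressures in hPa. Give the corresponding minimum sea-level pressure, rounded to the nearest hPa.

ΔP = (V / 6)^(1/0.643) = (56/6)^1.555.
56/6 = 9.333; 9.333^1.555 ≈ 32.26 hPa.
P_c = 1012 − 32.26 = 979.74 ≈ 980 hPa.

980 hPa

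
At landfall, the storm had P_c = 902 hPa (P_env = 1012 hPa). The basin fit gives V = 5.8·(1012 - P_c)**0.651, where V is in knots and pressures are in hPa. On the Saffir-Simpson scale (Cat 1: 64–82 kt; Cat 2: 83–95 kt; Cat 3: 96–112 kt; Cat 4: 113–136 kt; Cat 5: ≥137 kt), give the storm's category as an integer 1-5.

4

ΔP = 1012 − 902 = 110 hPa.
V ≈ 5.8 × 110^0.651 = 5.8 × 21.33 ≈ 124 kt.
124 kt falls in the Category 4 band.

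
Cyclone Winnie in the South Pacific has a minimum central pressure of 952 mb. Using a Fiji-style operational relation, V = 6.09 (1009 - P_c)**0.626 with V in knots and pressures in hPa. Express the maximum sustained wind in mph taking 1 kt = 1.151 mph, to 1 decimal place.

88.1 mph

ΔP = 1009 − 952 = 57 mb.
V ≈ 6.09 × 57^0.626 = 6.09 × 12.565 ≈ 76.524 kt.
76.524 × 1.151 ≈ 88.08 mph → 88.1 mph.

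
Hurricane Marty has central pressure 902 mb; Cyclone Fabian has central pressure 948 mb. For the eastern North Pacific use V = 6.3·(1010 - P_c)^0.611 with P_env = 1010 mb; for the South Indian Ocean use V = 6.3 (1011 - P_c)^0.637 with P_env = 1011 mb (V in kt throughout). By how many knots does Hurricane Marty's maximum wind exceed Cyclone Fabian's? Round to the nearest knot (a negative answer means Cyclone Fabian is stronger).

22 kt

Hurricane Marty: ΔP = 108; V ≈ 6.3 × 108^0.611 ≈ 110.09 kt.
Cyclone Fabian: ΔP = 63; V ≈ 6.3 × 63^0.637 ≈ 88.21 kt.
Difference ≈ 110.09 − 88.21 = 21.88 → 22 kt.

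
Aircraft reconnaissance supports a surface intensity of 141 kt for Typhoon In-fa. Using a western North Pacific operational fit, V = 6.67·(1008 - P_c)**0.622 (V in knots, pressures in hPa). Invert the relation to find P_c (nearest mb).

ΔP = (V / 6.67)^(1/0.622) = (141/6.67)^1.608.
141/6.67 = 21.139; 21.139^1.608 ≈ 135.01 mb.
P_c = 1008 − 135.01 = 872.99 ≈ 873 mb.

873 mb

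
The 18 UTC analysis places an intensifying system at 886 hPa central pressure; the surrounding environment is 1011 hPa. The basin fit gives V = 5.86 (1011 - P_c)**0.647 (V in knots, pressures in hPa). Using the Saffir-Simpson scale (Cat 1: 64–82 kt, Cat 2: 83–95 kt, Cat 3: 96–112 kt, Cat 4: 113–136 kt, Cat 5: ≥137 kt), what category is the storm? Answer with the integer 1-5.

ΔP = 1011 − 886 = 125 hPa.
V ≈ 5.86 × 125^0.647 = 5.86 × 22.74 ≈ 133 kt.
133 kt falls in the Category 4 band.

4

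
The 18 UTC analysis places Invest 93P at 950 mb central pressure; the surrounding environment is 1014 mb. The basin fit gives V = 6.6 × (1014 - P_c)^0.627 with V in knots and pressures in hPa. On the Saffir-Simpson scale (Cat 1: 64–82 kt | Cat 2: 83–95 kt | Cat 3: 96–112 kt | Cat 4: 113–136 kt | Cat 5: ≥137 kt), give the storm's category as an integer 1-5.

ΔP = 1014 − 950 = 64 mb.
V ≈ 6.6 × 64^0.627 = 6.6 × 13.57 ≈ 90 kt.
90 kt falls in the Category 2 band.

2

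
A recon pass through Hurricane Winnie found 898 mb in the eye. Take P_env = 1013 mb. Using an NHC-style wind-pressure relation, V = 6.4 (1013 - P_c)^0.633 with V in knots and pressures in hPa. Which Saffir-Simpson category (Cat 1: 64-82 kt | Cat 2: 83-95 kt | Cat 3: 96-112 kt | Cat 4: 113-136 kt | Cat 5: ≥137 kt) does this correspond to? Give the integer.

ΔP = 1013 − 898 = 115 mb.
V ≈ 6.4 × 115^0.633 = 6.4 × 20.16 ≈ 129 kt.
129 kt falls in the Category 4 band.

4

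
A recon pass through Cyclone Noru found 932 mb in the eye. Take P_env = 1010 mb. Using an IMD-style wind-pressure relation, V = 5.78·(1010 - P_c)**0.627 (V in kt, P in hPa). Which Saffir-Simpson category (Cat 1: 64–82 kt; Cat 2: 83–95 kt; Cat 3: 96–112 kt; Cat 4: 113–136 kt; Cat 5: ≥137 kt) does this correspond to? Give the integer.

ΔP = 1010 − 932 = 78 mb.
V ≈ 5.78 × 78^0.627 = 5.78 × 15.36 ≈ 89 kt.
89 kt falls in the Category 2 band.

2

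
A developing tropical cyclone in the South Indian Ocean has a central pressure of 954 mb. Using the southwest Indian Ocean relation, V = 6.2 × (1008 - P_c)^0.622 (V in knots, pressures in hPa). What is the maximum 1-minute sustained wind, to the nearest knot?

74 kt

ΔP = 1008 − 954 = 54 mb.
54^0.622 ≈ 11.955.
V ≈ 6.2 × 11.955 ≈ 74.1 kt.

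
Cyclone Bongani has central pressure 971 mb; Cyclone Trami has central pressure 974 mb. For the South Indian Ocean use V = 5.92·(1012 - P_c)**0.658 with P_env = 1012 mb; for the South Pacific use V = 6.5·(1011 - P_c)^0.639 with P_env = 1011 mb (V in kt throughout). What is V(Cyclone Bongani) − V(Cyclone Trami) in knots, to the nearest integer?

Cyclone Bongani: ΔP = 41; V ≈ 5.92 × 41^0.658 ≈ 68.16 kt.
Cyclone Trami: ΔP = 37; V ≈ 6.5 × 37^0.639 ≈ 65.31 kt.
Difference ≈ 68.16 − 65.31 = 2.85 → 3 kt.

3 kt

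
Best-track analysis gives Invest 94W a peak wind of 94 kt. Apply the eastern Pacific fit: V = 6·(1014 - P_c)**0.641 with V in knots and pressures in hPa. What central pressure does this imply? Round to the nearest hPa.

ΔP = (V / 6)^(1/0.641) = (94/6)^1.560.
94/6 = 15.667; 15.667^1.560 ≈ 73.15 hPa.
P_c = 1014 − 73.15 = 940.85 ≈ 941 hPa.

941 hPa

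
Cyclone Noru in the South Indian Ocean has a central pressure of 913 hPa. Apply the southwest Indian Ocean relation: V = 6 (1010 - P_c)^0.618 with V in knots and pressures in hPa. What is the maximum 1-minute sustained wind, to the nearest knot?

101 kt

ΔP = 1010 − 913 = 97 hPa.
97^0.618 ≈ 16.898.
V ≈ 6 × 16.898 ≈ 101.4 kt.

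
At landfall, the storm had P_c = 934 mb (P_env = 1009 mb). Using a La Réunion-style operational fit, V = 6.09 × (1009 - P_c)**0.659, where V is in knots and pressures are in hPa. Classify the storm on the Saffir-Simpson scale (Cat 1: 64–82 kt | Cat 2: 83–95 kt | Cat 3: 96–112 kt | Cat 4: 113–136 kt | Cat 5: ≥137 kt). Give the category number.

3

ΔP = 1009 − 934 = 75 mb.
V ≈ 6.09 × 75^0.659 = 6.09 × 17.21 ≈ 105 kt.
105 kt falls in the Category 3 band.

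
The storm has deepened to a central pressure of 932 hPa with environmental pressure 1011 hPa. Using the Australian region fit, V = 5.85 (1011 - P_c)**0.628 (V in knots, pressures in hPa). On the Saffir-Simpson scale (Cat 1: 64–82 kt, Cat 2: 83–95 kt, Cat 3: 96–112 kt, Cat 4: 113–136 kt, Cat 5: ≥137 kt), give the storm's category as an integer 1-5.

2

ΔP = 1011 − 932 = 79 hPa.
V ≈ 5.85 × 79^0.628 = 5.85 × 15.55 ≈ 91 kt.
91 kt falls in the Category 2 band.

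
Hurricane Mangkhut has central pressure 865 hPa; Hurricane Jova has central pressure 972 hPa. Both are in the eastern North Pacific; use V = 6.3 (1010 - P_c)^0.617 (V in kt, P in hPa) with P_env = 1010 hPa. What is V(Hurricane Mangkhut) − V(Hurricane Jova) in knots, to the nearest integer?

Hurricane Mangkhut: ΔP = 145; V ≈ 6.3 × 145^0.617 ≈ 135.80 kt.
Hurricane Jova: ΔP = 38; V ≈ 6.3 × 38^0.617 ≈ 59.44 kt.
Difference ≈ 135.80 − 59.44 = 76.36 → 76 kt.

76 kt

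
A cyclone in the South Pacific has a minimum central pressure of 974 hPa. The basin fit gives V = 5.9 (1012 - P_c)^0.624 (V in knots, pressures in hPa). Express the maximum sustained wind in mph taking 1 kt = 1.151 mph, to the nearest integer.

ΔP = 1012 − 974 = 38 hPa.
V ≈ 5.9 × 38^0.624 = 5.9 × 9.678 ≈ 57.100 kt.
57.100 × 1.151 ≈ 65.72 mph → 66 mph.

66 mph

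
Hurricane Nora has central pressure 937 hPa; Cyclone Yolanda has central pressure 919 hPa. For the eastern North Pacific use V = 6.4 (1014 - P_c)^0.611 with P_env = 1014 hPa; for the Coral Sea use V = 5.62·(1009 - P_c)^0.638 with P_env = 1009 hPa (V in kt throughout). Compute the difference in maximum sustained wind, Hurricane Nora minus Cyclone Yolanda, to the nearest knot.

-8 kt

Hurricane Nora: ΔP = 77; V ≈ 6.4 × 77^0.611 ≈ 90.95 kt.
Cyclone Yolanda: ΔP = 90; V ≈ 5.62 × 90^0.638 ≈ 99.21 kt.
Difference ≈ 90.95 − 99.21 = -8.26 → -8 kt.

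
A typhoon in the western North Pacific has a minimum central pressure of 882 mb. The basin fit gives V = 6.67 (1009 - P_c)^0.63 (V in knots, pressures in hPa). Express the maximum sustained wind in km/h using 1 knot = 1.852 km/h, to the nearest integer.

261 km/h

ΔP = 1009 − 882 = 127 mb.
V ≈ 6.67 × 127^0.63 = 6.67 × 21.154 ≈ 141.098 kt.
141.098 × 1.852 ≈ 261.31 km/h → 261 km/h.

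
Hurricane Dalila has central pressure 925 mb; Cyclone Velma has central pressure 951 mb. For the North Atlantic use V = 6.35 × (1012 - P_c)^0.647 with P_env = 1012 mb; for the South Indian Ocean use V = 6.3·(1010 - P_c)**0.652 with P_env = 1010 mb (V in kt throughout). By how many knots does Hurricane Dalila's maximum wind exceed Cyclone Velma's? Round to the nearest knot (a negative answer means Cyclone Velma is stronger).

Hurricane Dalila: ΔP = 87; V ≈ 6.35 × 87^0.647 ≈ 114.19 kt.
Cyclone Velma: ΔP = 59; V ≈ 6.3 × 59^0.652 ≈ 89.94 kt.
Difference ≈ 114.19 − 89.94 = 24.25 → 24 kt.

24 kt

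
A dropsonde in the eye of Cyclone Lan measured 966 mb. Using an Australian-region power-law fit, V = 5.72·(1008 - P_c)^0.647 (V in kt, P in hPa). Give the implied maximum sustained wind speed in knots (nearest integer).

ΔP = 1008 − 966 = 42 mb.
42^0.647 ≈ 11.226.
V ≈ 5.72 × 11.226 ≈ 64.2 kt.

64 kt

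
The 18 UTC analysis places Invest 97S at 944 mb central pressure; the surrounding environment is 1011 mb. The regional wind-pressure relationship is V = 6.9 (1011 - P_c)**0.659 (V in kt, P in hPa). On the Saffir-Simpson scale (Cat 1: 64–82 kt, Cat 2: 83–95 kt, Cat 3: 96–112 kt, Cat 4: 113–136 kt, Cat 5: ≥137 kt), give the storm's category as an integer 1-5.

ΔP = 1011 − 944 = 67 mb.
V ≈ 6.9 × 67^0.659 = 6.9 × 15.97 ≈ 110 kt.
110 kt falls in the Category 3 band.

3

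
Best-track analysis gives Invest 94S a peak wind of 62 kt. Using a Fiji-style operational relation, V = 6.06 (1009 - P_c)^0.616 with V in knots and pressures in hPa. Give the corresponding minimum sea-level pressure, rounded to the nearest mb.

965 mb

ΔP = (V / 6.06)^(1/0.616) = (62/6.06)^1.623.
62/6.06 = 10.231; 10.231^1.623 ≈ 43.60 mb.
P_c = 1009 − 43.60 = 965.40 ≈ 965 mb.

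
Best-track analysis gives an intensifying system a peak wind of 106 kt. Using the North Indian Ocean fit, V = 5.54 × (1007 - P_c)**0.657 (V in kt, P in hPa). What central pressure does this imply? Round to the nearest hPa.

ΔP = (V / 5.54)^(1/0.657) = (106/5.54)^1.522.
106/5.54 = 19.134; 19.134^1.522 ≈ 89.33 hPa.
P_c = 1007 − 89.33 = 917.67 ≈ 918 hPa.

918 hPa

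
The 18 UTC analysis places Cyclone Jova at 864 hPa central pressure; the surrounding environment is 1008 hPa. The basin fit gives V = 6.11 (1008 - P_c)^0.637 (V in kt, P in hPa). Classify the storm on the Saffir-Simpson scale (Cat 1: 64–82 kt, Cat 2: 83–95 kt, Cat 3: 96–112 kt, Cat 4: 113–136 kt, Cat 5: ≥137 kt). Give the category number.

5

ΔP = 1008 − 864 = 144 hPa.
V ≈ 6.11 × 144^0.637 = 6.11 × 23.71 ≈ 145 kt.
145 kt falls in the Category 5 band.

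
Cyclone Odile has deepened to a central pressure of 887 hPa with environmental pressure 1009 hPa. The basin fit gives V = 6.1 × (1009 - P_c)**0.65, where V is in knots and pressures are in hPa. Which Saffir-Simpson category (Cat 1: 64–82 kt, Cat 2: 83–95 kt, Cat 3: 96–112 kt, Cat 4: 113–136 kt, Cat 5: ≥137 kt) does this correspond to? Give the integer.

5

ΔP = 1009 − 887 = 122 hPa.
V ≈ 6.1 × 122^0.65 = 6.1 × 22.71 ≈ 139 kt.
139 kt falls in the Category 5 band.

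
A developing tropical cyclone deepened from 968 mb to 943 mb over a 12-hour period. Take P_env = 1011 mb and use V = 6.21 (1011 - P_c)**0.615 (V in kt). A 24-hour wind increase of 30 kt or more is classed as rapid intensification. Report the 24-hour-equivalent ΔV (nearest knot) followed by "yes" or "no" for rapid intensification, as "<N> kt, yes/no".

V₁: ΔP = 43, V ≈ 6.21 × 43^0.615 ≈ 62.76 kt.
V₂: ΔP = 68, V ≈ 6.21 × 68^0.615 ≈ 83.19 kt.
ΔV over 12 h = 20.43 kt → 24 h equivalent = 20.43 × 24/12 ≈ 40.86 kt.
41 kt ≥ 30 kt ⇒ rapid intensification.

41 kt, yes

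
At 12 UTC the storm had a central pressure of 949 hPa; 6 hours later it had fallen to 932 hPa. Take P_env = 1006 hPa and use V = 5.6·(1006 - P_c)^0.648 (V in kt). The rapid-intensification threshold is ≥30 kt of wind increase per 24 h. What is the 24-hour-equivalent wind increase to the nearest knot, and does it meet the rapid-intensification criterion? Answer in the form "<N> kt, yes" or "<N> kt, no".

V₁: ΔP = 57, V ≈ 5.6 × 57^0.648 ≈ 76.91 kt.
V₂: ΔP = 74, V ≈ 5.6 × 74^0.648 ≈ 91.09 kt.
ΔV over 6 h = 14.18 kt → 24 h equivalent = 14.18 × 24/6 ≈ 56.72 kt.
57 kt ≥ 30 kt ⇒ rapid intensification.

57 kt, yes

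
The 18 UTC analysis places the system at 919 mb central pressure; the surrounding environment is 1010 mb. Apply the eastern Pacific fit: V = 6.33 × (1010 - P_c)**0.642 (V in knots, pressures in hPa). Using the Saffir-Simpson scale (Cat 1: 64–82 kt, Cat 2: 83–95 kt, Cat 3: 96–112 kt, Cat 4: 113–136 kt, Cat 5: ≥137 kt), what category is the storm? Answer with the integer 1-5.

ΔP = 1010 − 919 = 91 mb.
V ≈ 6.33 × 91^0.642 = 6.33 × 18.10 ≈ 115 kt.
115 kt falls in the Category 4 band.

4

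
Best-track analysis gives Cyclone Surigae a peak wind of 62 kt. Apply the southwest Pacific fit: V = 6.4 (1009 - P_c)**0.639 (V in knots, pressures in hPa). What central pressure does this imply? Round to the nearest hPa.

ΔP = (V / 6.4)^(1/0.639) = (62/6.4)^1.565.
62/6.4 = 9.688; 9.688^1.565 ≈ 34.94 hPa.
P_c = 1009 − 34.94 = 974.06 ≈ 974 hPa.

974 hPa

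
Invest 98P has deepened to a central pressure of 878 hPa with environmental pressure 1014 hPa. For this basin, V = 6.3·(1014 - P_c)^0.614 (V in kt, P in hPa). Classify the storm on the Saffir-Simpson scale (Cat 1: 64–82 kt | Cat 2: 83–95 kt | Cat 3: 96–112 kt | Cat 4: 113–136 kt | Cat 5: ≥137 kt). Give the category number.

ΔP = 1014 − 878 = 136 hPa.
V ≈ 6.3 × 136^0.614 = 6.3 × 20.42 ≈ 129 kt.
129 kt falls in the Category 4 band.

4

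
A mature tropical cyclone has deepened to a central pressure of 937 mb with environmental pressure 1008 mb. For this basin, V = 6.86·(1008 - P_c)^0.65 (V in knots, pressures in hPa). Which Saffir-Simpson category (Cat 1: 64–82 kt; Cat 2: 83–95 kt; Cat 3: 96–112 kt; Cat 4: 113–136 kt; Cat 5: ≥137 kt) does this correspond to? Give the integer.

3

ΔP = 1008 − 937 = 71 mb.
V ≈ 6.86 × 71^0.65 = 6.86 × 15.97 ≈ 110 kt.
110 kt falls in the Category 3 band.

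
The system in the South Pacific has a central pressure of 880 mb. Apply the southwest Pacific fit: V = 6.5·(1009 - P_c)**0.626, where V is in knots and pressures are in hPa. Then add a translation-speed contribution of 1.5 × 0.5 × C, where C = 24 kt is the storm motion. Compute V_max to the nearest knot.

154 kt

ΔP = 1009 − 880 = 129 mb.
129^0.626 ≈ 20.952.
V ≈ 6.5 × 20.952 ≈ 136.2 kt.
Translation term: 1.5 × 0.5 × 24 = 18 kt.
Corrected V ≈ 154.2 kt → 154 kt.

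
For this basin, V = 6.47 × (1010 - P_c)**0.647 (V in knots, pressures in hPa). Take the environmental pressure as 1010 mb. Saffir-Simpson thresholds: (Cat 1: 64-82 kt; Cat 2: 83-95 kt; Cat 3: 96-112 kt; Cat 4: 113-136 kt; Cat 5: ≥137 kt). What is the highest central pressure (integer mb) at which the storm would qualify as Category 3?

Category 3 begins at V = 96 kt.
Required ΔP = (96/6.47)^(1/0.647) = 14.838^1.546 ≈ 64.63 mb.
P_c ≤ 1010 − 64.63 = 945.37, so the highest integer P_c is 945 mb.

945 mb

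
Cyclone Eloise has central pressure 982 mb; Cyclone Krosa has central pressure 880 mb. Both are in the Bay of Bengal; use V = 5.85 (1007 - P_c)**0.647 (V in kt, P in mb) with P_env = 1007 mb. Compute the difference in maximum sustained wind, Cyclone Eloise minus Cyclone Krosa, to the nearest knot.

-87 kt

Cyclone Eloise: ΔP = 25; V ≈ 5.85 × 25^0.647 ≈ 46.95 kt.
Cyclone Krosa: ΔP = 127; V ≈ 5.85 × 127^0.647 ≈ 134.37 kt.
Difference ≈ 46.95 − 134.37 = -87.42 → -87 kt.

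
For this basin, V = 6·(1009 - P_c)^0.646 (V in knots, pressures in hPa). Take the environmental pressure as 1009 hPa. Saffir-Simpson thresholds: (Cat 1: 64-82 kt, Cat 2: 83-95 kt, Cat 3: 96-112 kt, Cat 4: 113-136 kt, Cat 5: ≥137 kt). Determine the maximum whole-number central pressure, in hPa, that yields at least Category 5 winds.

Category 5 begins at V = 137 kt.
Required ΔP = (137/6)^(1/0.646) = 22.833^1.548 ≈ 126.78 hPa.
P_c ≤ 1009 − 126.78 = 882.22, so the highest integer P_c is 882 hPa.

882 hPa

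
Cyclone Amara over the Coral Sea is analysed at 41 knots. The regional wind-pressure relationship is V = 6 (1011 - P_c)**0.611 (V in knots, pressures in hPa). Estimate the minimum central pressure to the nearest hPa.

ΔP = (V / 6)^(1/0.611) = (41/6)^1.637.
41/6 = 6.833; 6.833^1.637 ≈ 23.23 hPa.
P_c = 1011 − 23.23 = 987.77 ≈ 988 hPa.

988 hPa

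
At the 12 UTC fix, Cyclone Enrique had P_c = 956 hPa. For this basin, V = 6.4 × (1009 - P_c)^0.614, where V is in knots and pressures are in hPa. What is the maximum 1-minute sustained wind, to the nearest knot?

73 kt

ΔP = 1009 − 956 = 53 hPa.
53^0.614 ≈ 11.447.
V ≈ 6.4 × 11.447 ≈ 73.3 kt.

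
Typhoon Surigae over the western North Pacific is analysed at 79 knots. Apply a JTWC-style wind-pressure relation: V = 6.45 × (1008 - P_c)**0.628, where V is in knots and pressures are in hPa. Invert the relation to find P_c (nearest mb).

954 mb

ΔP = (V / 6.45)^(1/0.628) = (79/6.45)^1.592.
79/6.45 = 12.248; 12.248^1.592 ≈ 54.02 mb.
P_c = 1008 − 54.02 = 953.98 ≈ 954 mb.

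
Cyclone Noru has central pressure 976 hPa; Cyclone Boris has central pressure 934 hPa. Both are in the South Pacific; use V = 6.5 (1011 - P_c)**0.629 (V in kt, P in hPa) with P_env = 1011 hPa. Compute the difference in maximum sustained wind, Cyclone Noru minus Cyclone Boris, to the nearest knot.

-39 kt

Cyclone Noru: ΔP = 35; V ≈ 6.5 × 35^0.629 ≈ 60.83 kt.
Cyclone Boris: ΔP = 77; V ≈ 6.5 × 77^0.629 ≈ 99.89 kt.
Difference ≈ 60.83 − 99.89 = -39.06 → -39 kt.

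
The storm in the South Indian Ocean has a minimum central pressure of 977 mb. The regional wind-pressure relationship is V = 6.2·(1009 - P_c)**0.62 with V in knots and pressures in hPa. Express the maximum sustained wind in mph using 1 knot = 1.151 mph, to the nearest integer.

ΔP = 1009 − 977 = 32 mb.
V ≈ 6.2 × 32^0.62 = 6.2 × 8.574 ≈ 53.160 kt.
53.160 × 1.151 ≈ 61.19 mph → 61 mph.

61 mph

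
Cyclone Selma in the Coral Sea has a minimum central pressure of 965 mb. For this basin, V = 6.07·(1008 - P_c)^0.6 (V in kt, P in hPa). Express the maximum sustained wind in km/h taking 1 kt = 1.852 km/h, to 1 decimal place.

107.4 km/h

ΔP = 1008 − 965 = 43 mb.
V ≈ 6.07 × 43^0.6 = 6.07 × 9.552 ≈ 57.979 kt.
57.979 × 1.852 ≈ 107.38 km/h → 107.4 km/h.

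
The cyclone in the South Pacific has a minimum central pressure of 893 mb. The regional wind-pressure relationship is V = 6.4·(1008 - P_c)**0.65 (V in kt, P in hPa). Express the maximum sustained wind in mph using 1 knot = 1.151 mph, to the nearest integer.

ΔP = 1008 − 893 = 115 mb.
V ≈ 6.4 × 115^0.65 = 6.4 × 21.850 ≈ 139.841 kt.
139.841 × 1.151 ≈ 160.96 mph → 161 mph.

161 mph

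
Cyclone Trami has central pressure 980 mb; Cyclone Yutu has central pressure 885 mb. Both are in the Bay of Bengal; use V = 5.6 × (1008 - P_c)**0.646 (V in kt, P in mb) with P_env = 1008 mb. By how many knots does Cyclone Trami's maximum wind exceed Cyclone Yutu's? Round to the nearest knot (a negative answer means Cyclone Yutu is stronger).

Cyclone Trami: ΔP = 28; V ≈ 5.6 × 28^0.646 ≈ 48.20 kt.
Cyclone Yutu: ΔP = 123; V ≈ 5.6 × 123^0.646 ≈ 125.39 kt.
Difference ≈ 48.20 − 125.39 = -77.19 → -77 kt.

-77 kt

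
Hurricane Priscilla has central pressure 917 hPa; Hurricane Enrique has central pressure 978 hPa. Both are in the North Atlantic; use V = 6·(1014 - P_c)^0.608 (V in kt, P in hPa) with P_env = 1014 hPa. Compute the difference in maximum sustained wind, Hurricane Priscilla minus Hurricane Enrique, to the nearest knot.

Hurricane Priscilla: ΔP = 97; V ≈ 6 × 97^0.608 ≈ 96.85 kt.
Hurricane Enrique: ΔP = 36; V ≈ 6 × 36^0.608 ≈ 53.01 kt.
Difference ≈ 96.85 − 53.01 = 43.84 → 44 kt.

44 kt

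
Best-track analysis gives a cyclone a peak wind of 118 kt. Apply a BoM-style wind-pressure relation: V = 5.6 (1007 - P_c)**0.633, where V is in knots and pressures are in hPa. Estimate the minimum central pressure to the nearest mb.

884 mb

ΔP = (V / 5.6)^(1/0.633) = (118/5.6)^1.580.
118/5.6 = 21.071; 21.071^1.580 ≈ 123.35 mb.
P_c = 1007 − 123.35 = 883.65 ≈ 884 mb.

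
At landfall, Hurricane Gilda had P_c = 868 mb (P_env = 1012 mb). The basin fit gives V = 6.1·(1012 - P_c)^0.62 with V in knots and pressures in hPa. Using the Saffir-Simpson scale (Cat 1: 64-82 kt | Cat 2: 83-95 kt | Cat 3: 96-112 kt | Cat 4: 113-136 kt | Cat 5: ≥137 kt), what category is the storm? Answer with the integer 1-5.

4

ΔP = 1012 − 868 = 144 mb.
V ≈ 6.1 × 144^0.62 = 6.1 × 21.79 ≈ 133 kt.
133 kt falls in the Category 4 band.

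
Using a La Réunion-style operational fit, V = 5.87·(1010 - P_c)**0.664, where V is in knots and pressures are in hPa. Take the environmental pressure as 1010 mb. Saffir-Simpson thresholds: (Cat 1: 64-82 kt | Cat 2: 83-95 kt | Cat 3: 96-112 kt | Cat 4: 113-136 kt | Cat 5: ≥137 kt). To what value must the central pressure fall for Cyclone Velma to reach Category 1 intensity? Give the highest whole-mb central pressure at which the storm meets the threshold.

973 mb

Category 1 begins at V = 64 kt.
Required ΔP = (64/5.87)^(1/0.664) = 10.903^1.506 ≈ 36.52 mb.
P_c ≤ 1010 − 36.52 = 973.48, so the highest integer P_c is 973 mb.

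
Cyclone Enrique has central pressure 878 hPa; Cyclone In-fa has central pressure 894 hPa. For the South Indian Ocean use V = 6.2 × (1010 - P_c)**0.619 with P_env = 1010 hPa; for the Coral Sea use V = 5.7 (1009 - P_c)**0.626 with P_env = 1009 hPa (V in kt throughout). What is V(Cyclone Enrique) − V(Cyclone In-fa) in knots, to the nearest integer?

Cyclone Enrique: ΔP = 132; V ≈ 6.2 × 132^0.619 ≈ 127.36 kt.
Cyclone In-fa: ΔP = 115; V ≈ 5.7 × 115^0.626 ≈ 111.14 kt.
Difference ≈ 127.36 − 111.14 = 16.22 → 16 kt.

16 kt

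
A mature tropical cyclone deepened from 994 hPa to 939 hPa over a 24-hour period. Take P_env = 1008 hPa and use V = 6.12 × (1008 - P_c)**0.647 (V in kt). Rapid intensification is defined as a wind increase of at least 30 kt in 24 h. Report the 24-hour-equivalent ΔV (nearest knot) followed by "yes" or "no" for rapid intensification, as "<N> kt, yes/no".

61 kt, yes

V₁: ΔP = 14, V ≈ 6.12 × 14^0.647 ≈ 33.75 kt.
V₂: ΔP = 69, V ≈ 6.12 × 69^0.647 ≈ 94.73 kt.
ΔV over 24 h = 60.98 kt → 24 h equivalent = 60.98 × 24/24 ≈ 60.98 kt.
61 kt ≥ 30 kt ⇒ rapid intensification.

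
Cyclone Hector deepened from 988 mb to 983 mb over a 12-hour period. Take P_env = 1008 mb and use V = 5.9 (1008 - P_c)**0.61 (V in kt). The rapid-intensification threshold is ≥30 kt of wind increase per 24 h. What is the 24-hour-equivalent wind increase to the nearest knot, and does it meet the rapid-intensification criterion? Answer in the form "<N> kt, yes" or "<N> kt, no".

11 kt, no

V₁: ΔP = 20, V ≈ 5.9 × 20^0.61 ≈ 36.68 kt.
V₂: ΔP = 25, V ≈ 5.9 × 25^0.61 ≈ 42.03 kt.
ΔV over 12 h = 5.35 kt → 24 h equivalent = 5.35 × 24/12 ≈ 10.70 kt.
11 kt < 30 kt ⇒ not rapid intensification.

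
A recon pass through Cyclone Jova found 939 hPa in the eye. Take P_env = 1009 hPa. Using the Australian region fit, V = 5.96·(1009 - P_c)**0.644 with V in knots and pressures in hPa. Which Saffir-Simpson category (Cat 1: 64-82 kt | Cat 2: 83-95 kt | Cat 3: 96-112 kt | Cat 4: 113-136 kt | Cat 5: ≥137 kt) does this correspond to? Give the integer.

2

ΔP = 1009 − 939 = 70 hPa.
V ≈ 5.96 × 70^0.644 = 5.96 × 15.43 ≈ 92 kt.
92 kt falls in the Category 2 band.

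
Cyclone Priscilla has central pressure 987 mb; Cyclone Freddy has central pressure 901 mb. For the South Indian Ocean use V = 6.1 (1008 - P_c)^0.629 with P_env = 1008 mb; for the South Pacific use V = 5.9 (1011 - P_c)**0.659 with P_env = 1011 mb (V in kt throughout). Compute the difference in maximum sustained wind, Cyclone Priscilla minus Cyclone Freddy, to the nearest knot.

-89 kt

Cyclone Priscilla: ΔP = 21; V ≈ 6.1 × 21^0.629 ≈ 41.40 kt.
Cyclone Freddy: ΔP = 110; V ≈ 5.9 × 110^0.659 ≈ 130.66 kt.
Difference ≈ 41.40 − 130.66 = -89.26 → -89 kt.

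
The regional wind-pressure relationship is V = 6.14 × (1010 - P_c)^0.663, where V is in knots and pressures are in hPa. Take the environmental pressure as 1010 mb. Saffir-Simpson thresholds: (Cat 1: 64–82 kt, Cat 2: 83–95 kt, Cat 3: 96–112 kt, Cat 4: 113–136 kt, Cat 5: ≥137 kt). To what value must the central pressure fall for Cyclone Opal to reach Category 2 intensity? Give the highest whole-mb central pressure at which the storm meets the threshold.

Category 2 begins at V = 83 kt.
Required ΔP = (83/6.14)^(1/0.663) = 13.518^1.508 ≈ 50.79 mb.
P_c ≤ 1010 − 50.79 = 959.21, so the highest integer P_c is 959 mb.

959 mb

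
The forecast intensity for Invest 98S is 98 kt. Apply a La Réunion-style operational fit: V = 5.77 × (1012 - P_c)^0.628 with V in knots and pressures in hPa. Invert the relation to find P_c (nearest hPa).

921 hPa

ΔP = (V / 5.77)^(1/0.628) = (98/5.77)^1.592.
98/5.77 = 16.984; 16.984^1.592 ≈ 90.92 hPa.
P_c = 1012 − 90.92 = 921.08 ≈ 921 hPa.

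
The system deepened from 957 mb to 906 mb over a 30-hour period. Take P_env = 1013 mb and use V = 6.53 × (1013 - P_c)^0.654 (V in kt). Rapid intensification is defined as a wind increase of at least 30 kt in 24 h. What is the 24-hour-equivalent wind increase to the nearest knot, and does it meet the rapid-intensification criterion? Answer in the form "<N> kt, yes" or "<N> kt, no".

V₁: ΔP = 56, V ≈ 6.53 × 56^0.654 ≈ 90.83 kt.
V₂: ΔP = 107, V ≈ 6.53 × 107^0.654 ≈ 138.72 kt.
ΔV over 30 h = 47.89 kt → 24 h equivalent = 47.89 × 24/30 ≈ 38.31 kt.
38 kt ≥ 30 kt ⇒ rapid intensification.

38 kt, yes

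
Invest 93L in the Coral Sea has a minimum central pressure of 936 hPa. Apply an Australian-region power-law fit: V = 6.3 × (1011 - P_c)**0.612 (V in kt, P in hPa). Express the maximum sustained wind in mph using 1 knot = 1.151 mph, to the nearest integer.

102 mph

ΔP = 1011 − 936 = 75 hPa.
V ≈ 6.3 × 75^0.612 = 6.3 × 14.046 ≈ 88.487 kt.
88.487 × 1.151 ≈ 101.85 mph → 102 mph.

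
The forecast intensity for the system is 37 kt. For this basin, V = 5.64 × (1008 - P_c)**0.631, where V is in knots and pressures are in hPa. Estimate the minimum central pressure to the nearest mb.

ΔP = (V / 5.64)^(1/0.631) = (37/5.64)^1.585.
37/5.64 = 6.560; 6.560^1.585 ≈ 19.71 mb.
P_c = 1008 − 19.71 = 988.29 ≈ 988 mb.

988 mb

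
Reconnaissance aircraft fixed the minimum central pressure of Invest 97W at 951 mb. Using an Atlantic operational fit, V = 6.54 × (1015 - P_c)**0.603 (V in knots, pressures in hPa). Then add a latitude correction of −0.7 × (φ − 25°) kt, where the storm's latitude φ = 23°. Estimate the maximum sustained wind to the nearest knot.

82 kt

ΔP = 1015 − 951 = 64 mb.
64^0.603 ≈ 12.278.
V ≈ 6.54 × 12.278 ≈ 80.3 kt.
Latitude correction: −0.7 × (23 − 25) = 1.4 kt.
Corrected V ≈ 81.7 kt → 82 kt.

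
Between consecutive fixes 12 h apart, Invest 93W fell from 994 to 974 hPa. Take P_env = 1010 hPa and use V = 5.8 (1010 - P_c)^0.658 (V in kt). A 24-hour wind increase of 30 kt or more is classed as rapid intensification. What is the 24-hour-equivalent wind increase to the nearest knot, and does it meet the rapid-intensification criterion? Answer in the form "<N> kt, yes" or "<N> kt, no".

51 kt, yes

V₁: ΔP = 16, V ≈ 5.8 × 16^0.658 ≈ 35.95 kt.
V₂: ΔP = 36, V ≈ 5.8 × 36^0.658 ≈ 61.30 kt.
ΔV over 12 h = 25.35 kt → 24 h equivalent = 25.35 × 24/12 ≈ 50.70 kt.
51 kt ≥ 30 kt ⇒ rapid intensification.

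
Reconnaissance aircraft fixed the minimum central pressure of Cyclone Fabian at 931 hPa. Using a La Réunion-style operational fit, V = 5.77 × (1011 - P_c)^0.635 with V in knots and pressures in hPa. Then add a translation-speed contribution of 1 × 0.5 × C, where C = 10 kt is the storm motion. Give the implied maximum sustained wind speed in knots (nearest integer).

98 kt

ΔP = 1011 − 931 = 80 hPa.
80^0.635 ≈ 16.161.
V ≈ 5.77 × 16.161 ≈ 93.2 kt.
Translation term: 1 × 0.5 × 10 = 5 kt.
Corrected V ≈ 98.2 kt → 98 kt.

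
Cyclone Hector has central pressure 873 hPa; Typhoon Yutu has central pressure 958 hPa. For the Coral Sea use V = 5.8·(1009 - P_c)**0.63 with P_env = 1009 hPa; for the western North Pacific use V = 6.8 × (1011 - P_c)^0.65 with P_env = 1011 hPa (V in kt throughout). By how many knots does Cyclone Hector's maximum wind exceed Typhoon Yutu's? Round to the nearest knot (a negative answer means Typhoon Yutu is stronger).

38 kt

Cyclone Hector: ΔP = 136; V ≈ 5.8 × 136^0.63 ≈ 128.10 kt.
Typhoon Yutu: ΔP = 53; V ≈ 6.8 × 53^0.65 ≈ 89.80 kt.
Difference ≈ 128.10 − 89.80 = 38.30 → 38 kt.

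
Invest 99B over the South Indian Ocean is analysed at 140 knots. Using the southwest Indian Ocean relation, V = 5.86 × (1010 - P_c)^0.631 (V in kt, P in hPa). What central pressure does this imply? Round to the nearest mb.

857 mb

ΔP = (V / 5.86)^(1/0.631) = (140/5.86)^1.585.
140/5.86 = 23.891; 23.891^1.585 ≈ 152.83 mb.
P_c = 1010 − 152.83 = 857.17 ≈ 857 mb.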